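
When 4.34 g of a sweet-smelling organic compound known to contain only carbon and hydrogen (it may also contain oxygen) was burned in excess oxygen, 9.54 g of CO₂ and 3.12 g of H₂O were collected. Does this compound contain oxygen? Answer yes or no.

mol C = 9.54 g CO₂ ÷ 44.009 g/mol = 0.2168 mol
mol H = 2 × 3.12 g H₂O ÷ 18.015 g/mol = 0.3464 mol
C and H account for only 2.953 g of the 4.34 g sample; the remaining 1.387 g must be oxygen.

yes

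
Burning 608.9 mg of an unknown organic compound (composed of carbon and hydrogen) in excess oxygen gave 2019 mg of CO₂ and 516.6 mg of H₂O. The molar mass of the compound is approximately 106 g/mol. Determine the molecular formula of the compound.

mol C = 2.019 g CO₂ ÷ 44.009 g/mol = 0.045877 mol
mol H = 2 × 0.5166 g H₂O ÷ 18.015 g/mol = 0.057352 mol
Divide by the smallest (0.045877 mol): C 1.000, H 1.250
Multiplying each by 4 gives whole numbers: C 4.00, H 5.00
Empirical formula: C4H5
Empirical-formula mass = 53.08 g/mol; 106 ÷ 53.08 ≈ 2, so the molecular formula is C8H10.

C8H10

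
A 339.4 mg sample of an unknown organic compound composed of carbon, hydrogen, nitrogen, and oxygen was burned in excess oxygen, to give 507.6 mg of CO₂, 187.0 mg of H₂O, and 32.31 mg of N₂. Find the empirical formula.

C5H9NO4

mol C = 0.5076 g CO₂ ÷ 44.009 g/mol = 0.011534 mol
mol H = 2 × 0.1870 g H₂O ÷ 18.015 g/mol = 0.020760 mol
mol N = 2 × 0.03231 g N₂ ÷ 28.014 g/mol = 0.0023067 mol
mass O = 0.3394 − (0.13853 + 0.020927 + 0.032310) = 0.14763 g → mol O = 0.14763 ÷ 15.999 = 0.0092274 mol
Divide by the smallest (0.0023067 mol): C 5.000, H 9.000, N 1.000, O 4.000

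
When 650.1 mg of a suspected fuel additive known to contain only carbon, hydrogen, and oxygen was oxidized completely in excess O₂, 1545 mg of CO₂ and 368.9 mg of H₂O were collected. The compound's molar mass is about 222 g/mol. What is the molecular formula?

C12H14O4

mol C = 1.545 g CO₂ ÷ 44.009 g/mol = 0.035106 mol
mol H = 2 × 0.3689 g H₂O ÷ 18.015 g/mol = 0.040955 mol
mass O = 0.6501 − (0.42166 + 0.041282) = 0.18715 g → mol O = 0.18715 ÷ 15.999 = 0.011698 mol
Divide by the smallest (0.011698 mol): C 3.001, H 3.501, O 1.000
Multiplying each by 2 gives whole numbers: C 6.00, H 7.00, O 2.00
Empirical formula: C6H7O2
Empirical-formula mass = 111.12 g/mol; 222 ÷ 111.12 ≈ 2, so the molecular formula is C12H14O4.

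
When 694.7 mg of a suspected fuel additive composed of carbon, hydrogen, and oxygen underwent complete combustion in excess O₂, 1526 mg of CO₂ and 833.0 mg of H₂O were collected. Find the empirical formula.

mol C = 1.526 g CO₂ ÷ 44.009 g/mol = 0.034675 mol
mol H = 2 × 0.8330 g H₂O ÷ 18.015 g/mol = 0.092478 mol
mass O = 0.6947 − (0.41648 + 0.093218) = 0.18500 g → mol O = 0.18500 ÷ 15.999 = 0.011563 mol
Divide by the smallest (0.011563 mol): C 2.999, H 7.997, O 1.000

C3H8O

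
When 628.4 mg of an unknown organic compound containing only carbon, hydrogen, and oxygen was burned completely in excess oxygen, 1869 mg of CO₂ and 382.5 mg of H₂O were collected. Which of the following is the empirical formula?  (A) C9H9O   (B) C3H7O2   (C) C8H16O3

mol C = 1.869 g CO₂ ÷ 44.009 g/mol = 0.042469 mol
mol H = 2 × 0.3825 g H₂O ÷ 18.015 g/mol = 0.042465 mol
mass O = 0.6284 − (0.51009 + 0.042804) = 0.075505 g → mol O = 0.075505 ÷ 15.999 = 0.0047194 mol
Divide by the smallest (0.0047194 mol): C 8.999, H 8.998, O 1.000

(A) C9H9O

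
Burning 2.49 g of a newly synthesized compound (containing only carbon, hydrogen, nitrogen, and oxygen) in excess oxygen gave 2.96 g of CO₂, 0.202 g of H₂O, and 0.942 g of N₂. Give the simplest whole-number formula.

C3HN3O2

mol C = 2.96 g CO₂ ÷ 44.009 g/mol = 0.06726 mol
mol H = 2 × 0.202 g H₂O ÷ 18.015 g/mol = 0.02243 mol
mol N = 2 × 0.942 g N₂ ÷ 28.014 g/mol = 0.06725 mol
mass O = 2.49 − (0.8078 + 0.02261 + 0.9420) = 0.7175 g → mol O = 0.7175 ÷ 15.999 = 0.04485 mol
Divide by the smallest (0.02243 mol): C 2.999, H 1.000, N 2.999, O 2.000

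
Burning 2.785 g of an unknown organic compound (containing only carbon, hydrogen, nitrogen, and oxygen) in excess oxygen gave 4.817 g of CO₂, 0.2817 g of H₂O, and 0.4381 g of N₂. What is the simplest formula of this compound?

C7H2N2O4

mol C = 4.817 g CO₂ ÷ 44.009 g/mol = 0.10945 mol
mol H = 2 × 0.2817 g H₂O ÷ 18.015 g/mol = 0.031274 mol
mol N = 2 × 0.4381 g N₂ ÷ 28.014 g/mol = 0.031277 mol
mass O = 2.785 − (1.3147 + 0.031524 + 0.43810) = 1.0007 g → mol O = 1.0007 ÷ 15.999 = 0.062548 mol
Divide by the smallest (0.031274 mol): C 3.500, H 1.000, N 1.000, O 2.000
Multiplying each by 2 gives whole numbers: C 7.00, H 2.00, N 2.00, O 4.00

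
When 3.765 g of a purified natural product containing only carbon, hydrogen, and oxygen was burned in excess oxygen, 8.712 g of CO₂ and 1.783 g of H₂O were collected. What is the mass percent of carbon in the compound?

63.15%

mol C = 8.712 g CO₂ ÷ 44.009 g/mol = 0.19796 mol
mol H = 2 × 1.783 g H₂O ÷ 18.015 g/mol = 0.19795 mol
mass O = 3.765 − (2.3777 + 0.19953) = 1.1878 g → mol O = 1.1878 ÷ 15.999 = 0.074241 mol
mass % C = 2.3777 g ÷ 3.765 g × 100%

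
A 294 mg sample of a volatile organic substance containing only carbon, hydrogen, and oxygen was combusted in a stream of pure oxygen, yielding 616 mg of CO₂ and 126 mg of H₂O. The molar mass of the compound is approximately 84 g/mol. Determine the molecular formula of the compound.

C4H4O2

mol C = 0.616 g CO₂ ÷ 44.009 g/mol = 0.01400 mol
mol H = 2 × 0.126 g H₂O ÷ 18.015 g/mol = 0.01399 mol
mass O = 0.294 − (0.1681 + 0.01410) = 0.1118 g → mol O = 0.1118 ÷ 15.999 = 0.006987 mol
Divide by the smallest (0.006987 mol): C 2.003, H 2.002, O 1.000
Empirical formula: C2H2O
Empirical-formula mass = 42.04 g/mol; 84 ÷ 42.04 ≈ 2, so the molecular formula is C4H4O2.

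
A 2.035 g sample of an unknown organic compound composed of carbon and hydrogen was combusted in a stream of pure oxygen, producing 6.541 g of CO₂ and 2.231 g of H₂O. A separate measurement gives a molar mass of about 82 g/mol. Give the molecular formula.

C6H10

mol C = 6.541 g CO₂ ÷ 44.009 g/mol = 0.14863 mol
mol H = 2 × 2.231 g H₂O ÷ 18.015 g/mol = 0.24768 mol
Divide by the smallest (0.14863 mol): C 1.000, H 1.666
Multiplying each by 3 gives whole numbers: C 3.00, H 5.00
Empirical formula: C3H5
Empirical-formula mass = 41.07 g/mol; 82 ÷ 41.07 ≈ 2, so the molecular formula is C6H10.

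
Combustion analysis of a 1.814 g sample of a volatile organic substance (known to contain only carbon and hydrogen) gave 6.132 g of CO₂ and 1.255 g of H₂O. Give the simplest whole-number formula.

CH

mol C = 6.132 g CO₂ ÷ 44.009 g/mol = 0.13934 mol
mol H = 2 × 1.255 g H₂O ÷ 18.015 g/mol = 0.13933 mol
Divide by the smallest (0.13933 mol): C 1.000, H 1.000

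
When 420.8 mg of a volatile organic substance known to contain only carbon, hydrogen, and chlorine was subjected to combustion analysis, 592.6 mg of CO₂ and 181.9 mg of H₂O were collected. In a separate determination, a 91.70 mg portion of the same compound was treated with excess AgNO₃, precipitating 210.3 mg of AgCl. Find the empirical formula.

mol C = 0.5926 g CO₂ ÷ 44.009 g/mol = 0.013465 mol
mol H = 2 × 0.1819 g H₂O ÷ 18.015 g/mol = 0.020194 mol
From the AgCl data: mol Cl per gram of compound = (0.2103 ÷ 143.318) ÷ 0.09170 = 0.016002 mol/g, so in the 0.4208 g combustion sample mol Cl = 0.0067336 mol
Divide by the smallest (0.0067336 mol): C 2.000, H 2.999, Cl 1.000

C2H3Cl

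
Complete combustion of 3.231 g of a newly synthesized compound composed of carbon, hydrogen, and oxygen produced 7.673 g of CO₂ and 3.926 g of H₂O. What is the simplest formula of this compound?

mol C = 7.673 g CO₂ ÷ 44.009 g/mol = 0.17435 mol
mol H = 2 × 3.926 g H₂O ÷ 18.015 g/mol = 0.43586 mol
mass O = 3.231 − (2.0941 + 0.43935) = 0.69753 g → mol O = 0.69753 ÷ 15.999 = 0.043598 mol
Divide by the smallest (0.043598 mol): C 3.999, H 9.997, O 1.000

C4H10O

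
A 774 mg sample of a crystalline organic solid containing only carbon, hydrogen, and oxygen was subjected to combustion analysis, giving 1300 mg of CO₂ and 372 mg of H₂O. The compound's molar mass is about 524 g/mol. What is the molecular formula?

mol C = 1.30 g CO₂ ÷ 44.009 g/mol = 0.02954 mol
mol H = 2 × 0.372 g H₂O ÷ 18.015 g/mol = 0.04130 mol
mass O = 0.774 − (0.3548 + 0.04163) = 0.3776 g → mol O = 0.3776 ÷ 15.999 = 0.02360 mol
Divide by the smallest (0.02360 mol): C 1.252, H 1.750, O 1.000
Multiplying each by 4 gives whole numbers: C 5.01, H 7.00, O 4.00
Empirical formula: C5H7O4
Empirical-formula mass = 131.11 g/mol; 524 ÷ 131.11 ≈ 4, so the molecular formula is C20H28O16.

C20H28O16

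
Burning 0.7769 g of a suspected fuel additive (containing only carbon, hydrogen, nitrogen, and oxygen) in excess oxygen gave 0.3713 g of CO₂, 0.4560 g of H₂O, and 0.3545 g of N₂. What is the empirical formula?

mol C = 0.3713 g CO₂ ÷ 44.009 g/mol = 0.0084369 mol
mol H = 2 × 0.4560 g H₂O ÷ 18.015 g/mol = 0.050624 mol
mol N = 2 × 0.3545 g N₂ ÷ 28.014 g/mol = 0.025309 mol
mass O = 0.7769 − (0.10134 + 0.051029 + 0.35450) = 0.27003 g → mol O = 0.27003 ÷ 15.999 = 0.016878 mol
Divide by the smallest (0.0084369 mol): C 1.000, H 6.000, N 3.000, O 2.001

CH6N3O2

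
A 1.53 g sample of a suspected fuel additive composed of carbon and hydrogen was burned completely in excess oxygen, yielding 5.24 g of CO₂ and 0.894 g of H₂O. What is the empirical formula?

C6H5

mol C = 5.24 g CO₂ ÷ 44.009 g/mol = 0.1191 mol
mol H = 2 × 0.894 g H₂O ÷ 18.015 g/mol = 0.09925 mol
Divide by the smallest (0.09925 mol): C 1.200, H 1.000
Multiplying each by 5 gives whole numbers: C 6.00, H 5.00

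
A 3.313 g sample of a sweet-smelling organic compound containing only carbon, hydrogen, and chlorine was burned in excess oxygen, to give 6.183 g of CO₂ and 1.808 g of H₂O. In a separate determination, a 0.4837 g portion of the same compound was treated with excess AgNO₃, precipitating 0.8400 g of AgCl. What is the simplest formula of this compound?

mol C = 6.183 g CO₂ ÷ 44.009 g/mol = 0.14049 mol
mol H = 2 × 1.808 g H₂O ÷ 18.015 g/mol = 0.20072 mol
From the AgCl data: mol Cl per gram of compound = (0.8400 ÷ 143.318) ÷ 0.4837 = 0.012117 mol/g, so in the 3.313 g combustion sample mol Cl = 0.040144 mol
Divide by the smallest (0.040144 mol): C 3.500, H 5.000, Cl 1.000
Multiplying each by 2 gives whole numbers: C 7.00, H 10.00, Cl 2.00

C7H10Cl2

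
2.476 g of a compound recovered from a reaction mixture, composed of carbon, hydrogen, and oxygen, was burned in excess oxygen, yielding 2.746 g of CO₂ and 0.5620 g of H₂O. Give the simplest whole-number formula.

mol C = 2.746 g CO₂ ÷ 44.009 g/mol = 0.062396 mol
mol H = 2 × 0.5620 g H₂O ÷ 18.015 g/mol = 0.062392 mol
mass O = 2.476 − (0.74944 + 0.062892) = 1.6637 g → mol O = 1.6637 ÷ 15.999 = 0.10399 mol
Divide by the smallest (0.062392 mol): C 1.000, H 1.000, O 1.667
Multiplying each by 3 gives whole numbers: C 3.00, H 3.00, O 5.00

C3H3O5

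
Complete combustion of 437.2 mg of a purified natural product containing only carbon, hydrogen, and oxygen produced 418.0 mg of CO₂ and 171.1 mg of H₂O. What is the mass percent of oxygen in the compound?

69.53%

mol C = 0.4180 g CO₂ ÷ 44.009 g/mol = 0.0094981 mol
mol H = 2 × 0.1711 g H₂O ÷ 18.015 g/mol = 0.018995 mol
mass O = 0.4372 − (0.11408 + 0.019147) = 0.30397 g → mol O = 0.30397 ÷ 15.999 = 0.018999 mol
mass % O = 0.30397 g ÷ 0.4372 g × 100%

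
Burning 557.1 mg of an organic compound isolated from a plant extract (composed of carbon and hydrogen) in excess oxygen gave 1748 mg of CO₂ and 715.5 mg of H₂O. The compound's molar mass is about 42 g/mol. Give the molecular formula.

C3H6

mol C = 1.748 g CO₂ ÷ 44.009 g/mol = 0.039719 mol
mol H = 2 × 0.7155 g H₂O ÷ 18.015 g/mol = 0.079434 mol
Divide by the smallest (0.039719 mol): C 1.000, H 2.000
Empirical formula: CH2
Empirical-formula mass = 14.03 g/mol; 42 ÷ 14.03 ≈ 3, so the molecular formula is C3H6.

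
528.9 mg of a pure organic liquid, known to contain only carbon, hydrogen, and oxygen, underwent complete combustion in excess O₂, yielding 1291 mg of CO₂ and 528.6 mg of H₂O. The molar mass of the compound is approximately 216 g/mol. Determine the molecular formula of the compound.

mol C = 1.291 g CO₂ ÷ 44.009 g/mol = 0.029335 mol
mol H = 2 × 0.5286 g H₂O ÷ 18.015 g/mol = 0.058684 mol
mass O = 0.5289 − (0.35234 + 0.059154) = 0.11740 g → mol O = 0.11740 ÷ 15.999 = 0.0073382 mol
Divide by the smallest (0.0073382 mol): C 3.998, H 7.997, O 1.000
Empirical formula: C4H8O
Empirical-formula mass = 72.11 g/mol; 216 ÷ 72.11 ≈ 3, so the molecular formula is C12H24O3.

C12H24O3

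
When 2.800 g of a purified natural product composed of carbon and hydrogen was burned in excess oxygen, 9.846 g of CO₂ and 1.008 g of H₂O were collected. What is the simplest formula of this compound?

C2H

mol C = 9.846 g CO₂ ÷ 44.009 g/mol = 0.22373 mol
mol H = 2 × 1.008 g H₂O ÷ 18.015 g/mol = 0.11191 mol
Divide by the smallest (0.11191 mol): C 1.999, H 1.000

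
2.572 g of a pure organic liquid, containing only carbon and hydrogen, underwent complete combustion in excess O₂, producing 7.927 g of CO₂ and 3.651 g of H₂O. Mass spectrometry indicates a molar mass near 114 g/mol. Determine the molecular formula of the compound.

C8H18

mol C = 7.927 g CO₂ ÷ 44.009 g/mol = 0.18012 mol
mol H = 2 × 3.651 g H₂O ÷ 18.015 g/mol = 0.40533 mol
Divide by the smallest (0.18012 mol): C 1.000, H 2.250
Multiplying each by 4 gives whole numbers: C 4.00, H 9.00
Empirical formula: C4H9
Empirical-formula mass = 57.12 g/mol; 114 ÷ 57.12 ≈ 2, so the molecular formula is C8H18.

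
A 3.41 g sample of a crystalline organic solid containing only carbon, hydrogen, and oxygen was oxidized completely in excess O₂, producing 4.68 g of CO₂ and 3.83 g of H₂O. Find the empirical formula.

CH4O

mol C = 4.68 g CO₂ ÷ 44.009 g/mol = 0.1063 mol
mol H = 2 × 3.83 g H₂O ÷ 18.015 g/mol = 0.4252 mol
mass O = 3.41 − (1.277 + 0.4286) = 1.704 g → mol O = 1.704 ÷ 15.999 = 0.1065 mol
Divide by the smallest (0.1063 mol): C 1.000, H 3.998, O 1.002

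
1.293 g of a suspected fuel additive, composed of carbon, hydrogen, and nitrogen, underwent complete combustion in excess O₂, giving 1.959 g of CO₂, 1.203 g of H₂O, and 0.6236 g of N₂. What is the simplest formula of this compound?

CH3N

mol C = 1.959 g CO₂ ÷ 44.009 g/mol = 0.044514 mol
mol H = 2 × 1.203 g H₂O ÷ 18.015 g/mol = 0.13356 mol
mol N = 2 × 0.6236 g N₂ ÷ 28.014 g/mol = 0.044521 mol
Divide by the smallest (0.044514 mol): C 1.000, H 3.000, N 1.000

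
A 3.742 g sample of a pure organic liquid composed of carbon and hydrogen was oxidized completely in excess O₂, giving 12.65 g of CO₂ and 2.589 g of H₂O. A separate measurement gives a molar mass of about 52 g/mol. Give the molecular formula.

mol C = 12.65 g CO₂ ÷ 44.009 g/mol = 0.28744 mol
mol H = 2 × 2.589 g H₂O ÷ 18.015 g/mol = 0.28743 mol
Divide by the smallest (0.28743 mol): C 1.000, H 1.000
Empirical formula: CH
Empirical-formula mass = 13.02 g/mol; 52 ÷ 13.02 ≈ 4, so the molecular formula is C4H4.

C4H4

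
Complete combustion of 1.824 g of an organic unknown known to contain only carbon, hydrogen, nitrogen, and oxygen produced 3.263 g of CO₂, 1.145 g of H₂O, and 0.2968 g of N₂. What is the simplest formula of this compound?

C7H12N2O3

mol C = 3.263 g CO₂ ÷ 44.009 g/mol = 0.074144 mol
mol H = 2 × 1.145 g H₂O ÷ 18.015 g/mol = 0.12712 mol
mol N = 2 × 0.2968 g N₂ ÷ 28.014 g/mol = 0.021189 mol
mass O = 1.824 − (0.89054 + 0.12813 + 0.29680) = 0.50852 g → mol O = 0.50852 ÷ 15.999 = 0.031785 mol
Divide by the smallest (0.021189 mol): C 3.499, H 5.999, N 1.000, O 1.500
Multiplying each by 2 gives whole numbers: C 7.00, H 12.00, N 2.00, O 3.00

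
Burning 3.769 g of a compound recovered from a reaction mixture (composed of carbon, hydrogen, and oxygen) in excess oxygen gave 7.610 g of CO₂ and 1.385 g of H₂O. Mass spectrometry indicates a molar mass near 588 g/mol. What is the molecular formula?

mol C = 7.610 g CO₂ ÷ 44.009 g/mol = 0.17292 mol
mol H = 2 × 1.385 g H₂O ÷ 18.015 g/mol = 0.15376 mol
mass O = 3.769 − (2.0769 + 0.15499) = 1.5371 g → mol O = 1.5371 ÷ 15.999 = 0.096073 mol
Divide by the smallest (0.096073 mol): C 1.800, H 1.600, O 1.000
Multiplying each by 5 gives whole numbers: C 9.00, H 8.00, O 5.00
Empirical formula: C9H8O5
Empirical-formula mass = 196.16 g/mol; 588 ÷ 196.16 ≈ 3, so the molecular formula is C27H24O15.

C27H24O15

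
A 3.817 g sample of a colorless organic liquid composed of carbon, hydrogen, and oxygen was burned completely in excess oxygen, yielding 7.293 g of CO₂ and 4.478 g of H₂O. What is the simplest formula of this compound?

mol C = 7.293 g CO₂ ÷ 44.009 g/mol = 0.16572 mol
mol H = 2 × 4.478 g H₂O ÷ 18.015 g/mol = 0.49714 mol
mass O = 3.817 − (1.9904 + 0.50112) = 1.3255 g → mol O = 1.3255 ÷ 15.999 = 0.082847 mol
Divide by the smallest (0.082847 mol): C 2.000, H 6.001, O 1.000

C2H6O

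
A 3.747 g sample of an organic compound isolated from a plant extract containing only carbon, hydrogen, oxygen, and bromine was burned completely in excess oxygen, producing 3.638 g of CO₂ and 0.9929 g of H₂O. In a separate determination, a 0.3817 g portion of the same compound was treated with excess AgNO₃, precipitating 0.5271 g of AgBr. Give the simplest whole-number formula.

C3H4BrO

mol C = 3.638 g CO₂ ÷ 44.009 g/mol = 0.082665 mol
mol H = 2 × 0.9929 g H₂O ÷ 18.015 g/mol = 0.11023 mol
From the AgBr data: mol Br per gram of compound = (0.5271 ÷ 187.772) ÷ 0.3817 = 0.0073543 mol/g, so in the 3.747 g combustion sample mol Br = 0.027556 mol
mass O = 3.747 − (0.99289 + 0.11111 + 2.2019) = 0.44113 g → mol O = 0.44113 ÷ 15.999 = 0.027572 mol
Divide by the smallest (0.027556 mol): C 3.000, H 4.000, Br 1.000, O 1.001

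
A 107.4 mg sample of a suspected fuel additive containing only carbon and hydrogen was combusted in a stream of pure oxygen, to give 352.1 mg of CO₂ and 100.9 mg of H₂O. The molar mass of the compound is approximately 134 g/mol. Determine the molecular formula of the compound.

C10H14

mol C = 0.3521 g CO₂ ÷ 44.009 g/mol = 0.0080006 mol
mol H = 2 × 0.1009 g H₂O ÷ 18.015 g/mol = 0.011202 mol
Divide by the smallest (0.0080006 mol): C 1.000, H 1.400
Multiplying each by 5 gives whole numbers: C 5.00, H 7.00
Empirical formula: C5H7
Empirical-formula mass = 67.11 g/mol; 134 ÷ 67.11 ≈ 2, so the molecular formula is C10H14.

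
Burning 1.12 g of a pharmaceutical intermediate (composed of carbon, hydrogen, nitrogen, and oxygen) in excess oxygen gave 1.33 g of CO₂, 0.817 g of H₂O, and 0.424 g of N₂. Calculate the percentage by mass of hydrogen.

8.2%

mol C = 1.33 g CO₂ ÷ 44.009 g/mol = 0.03022 mol
mol H = 2 × 0.817 g H₂O ÷ 18.015 g/mol = 0.09070 mol
mol N = 2 × 0.424 g N₂ ÷ 28.014 g/mol = 0.03027 mol
mass O = 1.12 − (0.3630 + 0.09143 + 0.4240) = 0.2416 g → mol O = 0.2416 ÷ 15.999 = 0.01510 mol
mass % H = 0.09143 g ÷ 1.12 g × 100%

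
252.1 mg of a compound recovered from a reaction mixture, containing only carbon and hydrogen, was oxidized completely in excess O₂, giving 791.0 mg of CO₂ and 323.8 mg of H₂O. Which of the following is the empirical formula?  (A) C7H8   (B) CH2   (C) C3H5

mol C = 0.7910 g CO₂ ÷ 44.009 g/mol = 0.017974 mol
mol H = 2 × 0.3238 g H₂O ÷ 18.015 g/mol = 0.035948 mol
Divide by the smallest (0.017974 mol): C 1.000, H 2.000

(B) CH2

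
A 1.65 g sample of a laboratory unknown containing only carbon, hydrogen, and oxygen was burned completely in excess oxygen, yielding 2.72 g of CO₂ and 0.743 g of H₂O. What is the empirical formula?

C6H8O5

mol C = 2.72 g CO₂ ÷ 44.009 g/mol = 0.06181 mol
mol H = 2 × 0.743 g H₂O ÷ 18.015 g/mol = 0.08249 mol
mass O = 1.65 − (0.7423 + 0.08315) = 0.8245 g → mol O = 0.8245 ÷ 15.999 = 0.05153 mol
Divide by the smallest (0.05153 mol): C 1.199, H 1.601, O 1.000
Multiplying each by 5 gives whole numbers: C 6.00, H 8.00, O 5.00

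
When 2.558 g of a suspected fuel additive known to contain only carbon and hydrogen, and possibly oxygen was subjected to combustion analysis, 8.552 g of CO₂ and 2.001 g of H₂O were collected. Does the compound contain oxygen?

no

mol C = 8.552 g CO₂ ÷ 44.009 g/mol = 0.19432 mol
mol H = 2 × 2.001 g H₂O ÷ 18.015 g/mol = 0.22215 mol
C and H together account for 2.5579 g — essentially the entire 2.558 g sample — so the compound contains no oxygen.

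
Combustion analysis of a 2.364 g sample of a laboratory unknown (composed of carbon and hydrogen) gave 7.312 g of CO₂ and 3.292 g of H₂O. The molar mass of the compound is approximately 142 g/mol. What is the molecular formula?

mol C = 7.312 g CO₂ ÷ 44.009 g/mol = 0.16615 mol
mol H = 2 × 3.292 g H₂O ÷ 18.015 g/mol = 0.36547 mol
Divide by the smallest (0.16615 mol): C 1.000, H 2.200
Multiplying each by 5 gives whole numbers: C 5.00, H 11.00
Empirical formula: C5H11
Empirical-formula mass = 71.14 g/mol; 142 ÷ 71.14 ≈ 2, so the molecular formula is C10H22.

C10H22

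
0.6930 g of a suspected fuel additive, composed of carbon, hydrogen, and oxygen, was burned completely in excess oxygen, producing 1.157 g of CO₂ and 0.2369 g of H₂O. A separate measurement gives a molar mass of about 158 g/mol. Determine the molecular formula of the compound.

mol C = 1.157 g CO₂ ÷ 44.009 g/mol = 0.026290 mol
mol H = 2 × 0.2369 g H₂O ÷ 18.015 g/mol = 0.026300 mol
mass O = 0.6930 − (0.31577 + 0.026511) = 0.35072 g → mol O = 0.35072 ÷ 15.999 = 0.021921 mol
Divide by the smallest (0.021921 mol): C 1.199, H 1.200, O 1.000
Multiplying each by 5 gives whole numbers: C 6.00, H 6.00, O 5.00
Empirical formula: C6H6O5
Empirical-formula mass = 158.11 g/mol; 158 ÷ 158.11 ≈ 1, so the molecular formula is C6H6O5.

C6H6O5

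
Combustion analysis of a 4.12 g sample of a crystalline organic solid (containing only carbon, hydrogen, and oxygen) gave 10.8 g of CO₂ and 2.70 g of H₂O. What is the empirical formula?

C9H11O2

mol C = 10.8 g CO₂ ÷ 44.009 g/mol = 0.2454 mol
mol H = 2 × 2.70 g H₂O ÷ 18.015 g/mol = 0.2998 mol
mass O = 4.12 − (2.948 + 0.3021) = 0.8703 g → mol O = 0.8703 ÷ 15.999 = 0.05440 mol
Divide by the smallest (0.05440 mol): C 4.511, H 5.510, O 1.000
Multiplying each by 2 gives whole numbers: C 9.02, H 11.02, O 2.00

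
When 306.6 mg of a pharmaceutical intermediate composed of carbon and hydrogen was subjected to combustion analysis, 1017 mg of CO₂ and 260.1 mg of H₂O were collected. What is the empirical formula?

C4H5

mol C = 1.017 g CO₂ ÷ 44.009 g/mol = 0.023109 mol
mol H = 2 × 0.2601 g H₂O ÷ 18.015 g/mol = 0.028876 mol
Divide by the smallest (0.023109 mol): C 1.000, H 1.250
Multiplying each by 4 gives whole numbers: C 4.00, H 5.00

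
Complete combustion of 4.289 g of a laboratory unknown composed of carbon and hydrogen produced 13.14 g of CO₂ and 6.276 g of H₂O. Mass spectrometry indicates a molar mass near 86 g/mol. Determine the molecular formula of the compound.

C6H14

mol C = 13.14 g CO₂ ÷ 44.009 g/mol = 0.29858 mol
mol H = 2 × 6.276 g H₂O ÷ 18.015 g/mol = 0.69675 mol
Divide by the smallest (0.29858 mol): C 1.000, H 2.334
Multiplying each by 3 gives whole numbers: C 3.00, H 7.00
Empirical formula: C3H7
Empirical-formula mass = 43.09 g/mol; 86 ÷ 43.09 ≈ 2, so the molecular formula is C6H14.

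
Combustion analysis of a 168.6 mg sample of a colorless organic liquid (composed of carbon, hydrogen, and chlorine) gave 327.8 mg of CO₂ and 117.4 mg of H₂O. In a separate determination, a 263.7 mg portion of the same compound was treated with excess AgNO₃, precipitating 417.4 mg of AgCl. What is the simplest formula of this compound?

mol C = 0.3278 g CO₂ ÷ 44.009 g/mol = 0.0074485 mol
mol H = 2 × 0.1174 g H₂O ÷ 18.015 g/mol = 0.013034 mol
From the AgCl data: mol Cl per gram of compound = (0.4174 ÷ 143.318) ÷ 0.2637 = 0.011044 mol/g, so in the 0.1686 g combustion sample mol Cl = 0.0018621 mol
Divide by the smallest (0.0018621 mol): C 4.000, H 6.999, Cl 1.000

C4H7Cl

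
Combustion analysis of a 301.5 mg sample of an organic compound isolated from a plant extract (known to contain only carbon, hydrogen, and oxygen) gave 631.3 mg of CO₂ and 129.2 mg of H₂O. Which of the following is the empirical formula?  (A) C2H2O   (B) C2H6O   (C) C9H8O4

mol C = 0.6313 g CO₂ ÷ 44.009 g/mol = 0.014345 mol
mol H = 2 × 0.1292 g H₂O ÷ 18.015 g/mol = 0.014344 mol
mass O = 0.3015 − (0.17230 + 0.014458) = 0.11475 g → mol O = 0.11475 ÷ 15.999 = 0.0071721 mol
Divide by the smallest (0.0071721 mol): C 2.000, H 2.000, O 1.000

(A) C2H2O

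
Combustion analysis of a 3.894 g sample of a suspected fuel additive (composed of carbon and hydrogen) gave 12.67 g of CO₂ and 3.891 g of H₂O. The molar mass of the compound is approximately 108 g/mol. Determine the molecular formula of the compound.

C8H12

mol C = 12.67 g CO₂ ÷ 44.009 g/mol = 0.28790 mol
mol H = 2 × 3.891 g H₂O ÷ 18.015 g/mol = 0.43197 mol
Divide by the smallest (0.28790 mol): C 1.000, H 1.500
Multiplying each by 2 gives whole numbers: C 2.00, H 3.00
Empirical formula: C2H3
Empirical-formula mass = 27.05 g/mol; 108 ÷ 27.05 ≈ 4, so the molecular formula is C8H12.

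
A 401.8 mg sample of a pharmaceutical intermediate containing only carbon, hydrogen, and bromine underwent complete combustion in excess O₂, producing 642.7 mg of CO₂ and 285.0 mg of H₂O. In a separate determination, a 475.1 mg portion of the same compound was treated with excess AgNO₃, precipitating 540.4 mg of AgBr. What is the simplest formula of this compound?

mol C = 0.6427 g CO₂ ÷ 44.009 g/mol = 0.014604 mol
mol H = 2 × 0.2850 g H₂O ÷ 18.015 g/mol = 0.031640 mol
From the AgBr data: mol Br per gram of compound = (0.5404 ÷ 187.772) ÷ 0.4751 = 0.0060576 mol/g, so in the 0.4018 g combustion sample mol Br = 0.0024339 mol
Divide by the smallest (0.0024339 mol): C 6.000, H 13.000, Br 1.000

C6H13Br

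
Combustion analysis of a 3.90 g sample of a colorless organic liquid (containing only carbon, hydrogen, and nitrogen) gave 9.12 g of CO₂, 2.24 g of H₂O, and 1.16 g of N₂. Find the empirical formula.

mol C = 9.12 g CO₂ ÷ 44.009 g/mol = 0.2072 mol
mol H = 2 × 2.24 g H₂O ÷ 18.015 g/mol = 0.2487 mol
mol N = 2 × 1.16 g N₂ ÷ 28.014 g/mol = 0.08282 mol
Divide by the smallest (0.08282 mol): C 2.502, H 3.003, N 1.000
Multiplying each by 2 gives whole numbers: C 5.00, H 6.01, N 2.00

C5H6N2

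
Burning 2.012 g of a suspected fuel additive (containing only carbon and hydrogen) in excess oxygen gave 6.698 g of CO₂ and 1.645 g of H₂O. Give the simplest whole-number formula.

C5H6

mol C = 6.698 g CO₂ ÷ 44.009 g/mol = 0.15220 mol
mol H = 2 × 1.645 g H₂O ÷ 18.015 g/mol = 0.18263 mol
Divide by the smallest (0.15220 mol): C 1.000, H 1.200
Multiplying each by 5 gives whole numbers: C 5.00, H 6.00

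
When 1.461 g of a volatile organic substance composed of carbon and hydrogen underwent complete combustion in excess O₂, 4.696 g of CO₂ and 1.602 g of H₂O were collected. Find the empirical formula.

C3H5

mol C = 4.696 g CO₂ ÷ 44.009 g/mol = 0.10671 mol
mol H = 2 × 1.602 g H₂O ÷ 18.015 g/mol = 0.17785 mol
Divide by the smallest (0.10671 mol): C 1.000, H 1.667
Multiplying each by 3 gives whole numbers: C 3.00, H 5.00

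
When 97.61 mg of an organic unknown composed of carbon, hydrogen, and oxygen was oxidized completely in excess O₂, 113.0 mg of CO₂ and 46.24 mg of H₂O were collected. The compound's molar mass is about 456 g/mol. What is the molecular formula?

mol C = 0.1130 g CO₂ ÷ 44.009 g/mol = 0.0025677 mol
mol H = 2 × 0.04624 g H₂O ÷ 18.015 g/mol = 0.0051335 mol
mass O = 0.09761 − (0.030840 + 0.0051746) = 0.061595 g → mol O = 0.061595 ÷ 15.999 = 0.0038499 mol
Divide by the smallest (0.0025677 mol): C 1.000, H 1.999, O 1.499
Multiplying each by 2 gives whole numbers: C 2.00, H 4.00, O 3.00
Empirical formula: C2H4O3
Empirical-formula mass = 76.05 g/mol; 456 ÷ 76.05 ≈ 6, so the molecular formula is C12H24O18.

C12H24O18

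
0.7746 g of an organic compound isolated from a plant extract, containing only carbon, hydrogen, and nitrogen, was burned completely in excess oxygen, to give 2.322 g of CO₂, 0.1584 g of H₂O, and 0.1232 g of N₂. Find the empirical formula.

mol C = 2.322 g CO₂ ÷ 44.009 g/mol = 0.052762 mol
mol H = 2 × 0.1584 g H₂O ÷ 18.015 g/mol = 0.017585 mol
mol N = 2 × 0.1232 g N₂ ÷ 28.014 g/mol = 0.0087956 mol
Divide by the smallest (0.0087956 mol): C 5.999, H 1.999, N 1.000

C6H2N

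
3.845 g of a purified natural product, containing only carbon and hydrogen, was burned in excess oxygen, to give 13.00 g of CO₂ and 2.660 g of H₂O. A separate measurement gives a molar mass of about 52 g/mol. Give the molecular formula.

C4H4

mol C = 13.00 g CO₂ ÷ 44.009 g/mol = 0.29539 mol
mol H = 2 × 2.660 g H₂O ÷ 18.015 g/mol = 0.29531 mol
Divide by the smallest (0.29531 mol): C 1.000, H 1.000
Empirical formula: CH
Empirical-formula mass = 13.02 g/mol; 52 ÷ 13.02 ≈ 4, so the molecular formula is C4H4.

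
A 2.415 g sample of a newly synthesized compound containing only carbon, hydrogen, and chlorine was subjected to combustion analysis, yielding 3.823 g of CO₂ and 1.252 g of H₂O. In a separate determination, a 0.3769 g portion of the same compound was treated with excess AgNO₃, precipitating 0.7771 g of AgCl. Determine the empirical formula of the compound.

mol C = 3.823 g CO₂ ÷ 44.009 g/mol = 0.086869 mol
mol H = 2 × 1.252 g H₂O ÷ 18.015 g/mol = 0.13900 mol
From the AgCl data: mol Cl per gram of compound = (0.7771 ÷ 143.318) ÷ 0.3769 = 0.014386 mol/g, so in the 2.415 g combustion sample mol Cl = 0.034743 mol
Divide by the smallest (0.034743 mol): C 2.500, H 4.001, Cl 1.000
Multiplying each by 2 gives whole numbers: C 5.00, H 8.00, Cl 2.00

C5H8Cl2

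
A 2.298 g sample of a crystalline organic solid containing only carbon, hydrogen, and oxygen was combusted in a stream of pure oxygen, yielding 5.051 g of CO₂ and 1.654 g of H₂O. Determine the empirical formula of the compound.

C5H8O2

mol C = 5.051 g CO₂ ÷ 44.009 g/mol = 0.11477 mol
mol H = 2 × 1.654 g H₂O ÷ 18.015 g/mol = 0.18362 mol
mass O = 2.298 − (1.3785 + 0.18509) = 0.73438 g → mol O = 0.73438 ÷ 15.999 = 0.045902 mol
Divide by the smallest (0.045902 mol): C 2.500, H 4.000, O 1.000
Multiplying each by 2 gives whole numbers: C 5.00, H 8.00, O 2.00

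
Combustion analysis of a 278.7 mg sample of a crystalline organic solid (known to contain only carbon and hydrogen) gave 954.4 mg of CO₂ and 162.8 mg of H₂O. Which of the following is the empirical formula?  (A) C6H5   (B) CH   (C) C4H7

mol C = 0.9544 g CO₂ ÷ 44.009 g/mol = 0.021686 mol
mol H = 2 × 0.1628 g H₂O ÷ 18.015 g/mol = 0.018074 mol
Divide by the smallest (0.018074 mol): C 1.200, H 1.000
Multiplying each by 5 gives whole numbers: C 6.00, H 5.00

(A) C6H5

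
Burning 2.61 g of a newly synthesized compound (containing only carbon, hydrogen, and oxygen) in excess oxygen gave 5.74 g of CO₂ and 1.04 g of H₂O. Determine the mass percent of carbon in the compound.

mol C = 5.74 g CO₂ ÷ 44.009 g/mol = 0.1304 mol
mol H = 2 × 1.04 g H₂O ÷ 18.015 g/mol = 0.1155 mol
mass O = 2.61 − (1.567 + 0.1164) = 0.9270 g → mol O = 0.9270 ÷ 15.999 = 0.05794 mol
mass % C = 1.567 g ÷ 2.61 g × 100%

60.0%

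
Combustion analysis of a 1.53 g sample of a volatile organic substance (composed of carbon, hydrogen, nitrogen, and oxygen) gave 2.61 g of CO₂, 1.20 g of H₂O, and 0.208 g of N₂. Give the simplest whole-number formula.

mol C = 2.61 g CO₂ ÷ 44.009 g/mol = 0.05931 mol
mol H = 2 × 1.20 g H₂O ÷ 18.015 g/mol = 0.1332 mol
mol N = 2 × 0.208 g N₂ ÷ 28.014 g/mol = 0.01485 mol
mass O = 1.53 − (0.7123 + 0.1343 + 0.2080) = 0.4754 g → mol O = 0.4754 ÷ 15.999 = 0.02971 mol
Divide by the smallest (0.01485 mol): C 3.994, H 8.971, N 1.000, O 2.001

C4H9NO2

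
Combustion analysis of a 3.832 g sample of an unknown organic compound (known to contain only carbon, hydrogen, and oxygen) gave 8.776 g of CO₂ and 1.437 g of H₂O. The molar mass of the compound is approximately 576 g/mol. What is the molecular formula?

C30H24O12

mol C = 8.776 g CO₂ ÷ 44.009 g/mol = 0.19941 mol
mol H = 2 × 1.437 g H₂O ÷ 18.015 g/mol = 0.15953 mol
mass O = 3.832 − (2.3952 + 0.16081) = 1.2760 g → mol O = 1.2760 ÷ 15.999 = 0.079757 mol
Divide by the smallest (0.079757 mol): C 2.500, H 2.000, O 1.000
Multiplying each by 2 gives whole numbers: C 5.00, H 4.00, O 2.00
Empirical formula: C5H4O2
Empirical-formula mass = 96.08 g/mol; 576 ÷ 96.08 ≈ 6, so the molecular formula is C30H24O12.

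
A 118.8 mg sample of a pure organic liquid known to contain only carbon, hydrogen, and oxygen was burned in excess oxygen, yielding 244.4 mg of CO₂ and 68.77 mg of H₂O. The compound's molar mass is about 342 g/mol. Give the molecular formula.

mol C = 0.2444 g CO₂ ÷ 44.009 g/mol = 0.0055534 mol
mol H = 2 × 0.06877 g H₂O ÷ 18.015 g/mol = 0.0076347 mol
mass O = 0.1188 − (0.066702 + 0.0076958) = 0.044402 g → mol O = 0.044402 ÷ 15.999 = 0.0027753 mol
Divide by the smallest (0.0027753 mol): C 2.001, H 2.751, O 1.000
Multiplying each by 4 gives whole numbers: C 8.00, H 11.00, O 4.00
Empirical formula: C8H11O4
Empirical-formula mass = 171.17 g/mol; 342 ÷ 171.17 ≈ 2, so the molecular formula is C16H22O8.

C16H22O8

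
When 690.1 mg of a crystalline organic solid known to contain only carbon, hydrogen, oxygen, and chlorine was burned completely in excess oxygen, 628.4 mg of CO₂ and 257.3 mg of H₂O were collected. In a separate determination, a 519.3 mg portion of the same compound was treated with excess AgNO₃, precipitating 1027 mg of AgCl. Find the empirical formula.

C3H6Cl2O2

mol C = 0.6284 g CO₂ ÷ 44.009 g/mol = 0.014279 mol
mol H = 2 × 0.2573 g H₂O ÷ 18.015 g/mol = 0.028565 mol
From the AgCl data: mol Cl per gram of compound = (1.027 ÷ 143.318) ÷ 0.5193 = 0.013799 mol/g, so in the 0.6901 g combustion sample mol Cl = 0.0095228 mol
mass O = 0.6901 − (0.17150 + 0.028794 + 0.33758) = 0.15222 g → mol O = 0.15222 ÷ 15.999 = 0.0095144 mol
Divide by the smallest (0.0095144 mol): C 1.501, H 3.002, Cl 1.001, O 1.000
Multiplying each by 2 gives whole numbers: C 3.00, H 6.00, Cl 2.00, O 2.00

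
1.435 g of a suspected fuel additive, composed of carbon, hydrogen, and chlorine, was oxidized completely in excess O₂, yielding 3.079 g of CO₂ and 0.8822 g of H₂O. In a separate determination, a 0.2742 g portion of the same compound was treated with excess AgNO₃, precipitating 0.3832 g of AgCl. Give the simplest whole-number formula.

C5H7Cl

mol C = 3.079 g CO₂ ÷ 44.009 g/mol = 0.069963 mol
mol H = 2 × 0.8822 g H₂O ÷ 18.015 g/mol = 0.097941 mol
From the AgCl data: mol Cl per gram of compound = (0.3832 ÷ 143.318) ÷ 0.2742 = 0.0097512 mol/g, so in the 1.435 g combustion sample mol Cl = 0.013993 mol
Divide by the smallest (0.013993 mol): C 5.000, H 6.999, Cl 1.000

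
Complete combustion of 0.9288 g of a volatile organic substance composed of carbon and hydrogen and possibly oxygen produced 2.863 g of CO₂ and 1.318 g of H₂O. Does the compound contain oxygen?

no

mol C = 2.863 g CO₂ ÷ 44.009 g/mol = 0.065055 mol
mol H = 2 × 1.318 g H₂O ÷ 18.015 g/mol = 0.14632 mol
C and H together account for 0.92887 g — essentially the entire 0.9288 g sample — so the compound contains no oxygen.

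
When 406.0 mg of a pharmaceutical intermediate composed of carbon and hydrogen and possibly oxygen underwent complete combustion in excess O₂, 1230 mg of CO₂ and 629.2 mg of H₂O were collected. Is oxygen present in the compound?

no

mol C = 1.230 g CO₂ ÷ 44.009 g/mol = 0.027949 mol
mol H = 2 × 0.6292 g H₂O ÷ 18.015 g/mol = 0.069853 mol
C and H together account for 0.40611 g — essentially the entire 0.4060 g sample — so the compound contains no oxygen.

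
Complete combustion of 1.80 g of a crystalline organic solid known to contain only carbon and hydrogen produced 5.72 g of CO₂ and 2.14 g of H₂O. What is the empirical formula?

C6H11

mol C = 5.72 g CO₂ ÷ 44.009 g/mol = 0.1300 mol
mol H = 2 × 2.14 g H₂O ÷ 18.015 g/mol = 0.2376 mol
Divide by the smallest (0.1300 mol): C 1.000, H 1.828
Multiplying each by 6 gives whole numbers: C 6.00, H 10.97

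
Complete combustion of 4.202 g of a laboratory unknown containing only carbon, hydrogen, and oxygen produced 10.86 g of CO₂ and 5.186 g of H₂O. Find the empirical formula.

mol C = 10.86 g CO₂ ÷ 44.009 g/mol = 0.24677 mol
mol H = 2 × 5.186 g H₂O ÷ 18.015 g/mol = 0.57574 mol
mass O = 4.202 − (2.9639 + 0.58035) = 0.65772 g → mol O = 0.65772 ÷ 15.999 = 0.041110 mol
Divide by the smallest (0.041110 mol): C 6.003, H 14.005, O 1.000

C6H14O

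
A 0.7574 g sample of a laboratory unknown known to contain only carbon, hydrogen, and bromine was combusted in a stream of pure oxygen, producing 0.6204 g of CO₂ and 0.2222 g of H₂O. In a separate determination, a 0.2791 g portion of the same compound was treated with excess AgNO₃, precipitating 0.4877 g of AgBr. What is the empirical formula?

mol C = 0.6204 g CO₂ ÷ 44.009 g/mol = 0.014097 mol
mol H = 2 × 0.2222 g H₂O ÷ 18.015 g/mol = 0.024668 mol
From the AgBr data: mol Br per gram of compound = (0.4877 ÷ 187.772) ÷ 0.2791 = 0.0093060 mol/g, so in the 0.7574 g combustion sample mol Br = 0.0070483 mol
Divide by the smallest (0.0070483 mol): C 2.000, H 3.500, Br 1.000
Multiplying each by 2 gives whole numbers: C 4.00, H 7.00, Br 2.00

C4H7Br2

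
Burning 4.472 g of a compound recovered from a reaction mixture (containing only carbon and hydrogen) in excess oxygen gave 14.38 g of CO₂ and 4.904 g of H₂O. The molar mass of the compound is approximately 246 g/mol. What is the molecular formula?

C18H30

mol C = 14.38 g CO₂ ÷ 44.009 g/mol = 0.32675 mol
mol H = 2 × 4.904 g H₂O ÷ 18.015 g/mol = 0.54444 mol
Divide by the smallest (0.32675 mol): C 1.000, H 1.666
Multiplying each by 3 gives whole numbers: C 3.00, H 5.00
Empirical formula: C3H5
Empirical-formula mass = 41.07 g/mol; 246 ÷ 41.07 ≈ 6, so the molecular formula is C18H30.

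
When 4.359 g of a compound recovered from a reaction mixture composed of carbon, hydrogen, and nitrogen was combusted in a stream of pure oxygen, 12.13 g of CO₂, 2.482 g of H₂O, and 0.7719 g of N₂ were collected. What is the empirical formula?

mol C = 12.13 g CO₂ ÷ 44.009 g/mol = 0.27563 mol
mol H = 2 × 2.482 g H₂O ÷ 18.015 g/mol = 0.27555 mol
mol N = 2 × 0.7719 g N₂ ÷ 28.014 g/mol = 0.055108 mol
Divide by the smallest (0.055108 mol): C 5.002, H 5.000, N 1.000

C5H5N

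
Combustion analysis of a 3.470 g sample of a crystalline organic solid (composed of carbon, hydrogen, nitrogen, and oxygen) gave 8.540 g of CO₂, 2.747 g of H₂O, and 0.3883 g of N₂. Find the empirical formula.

mol C = 8.540 g CO₂ ÷ 44.009 g/mol = 0.19405 mol
mol H = 2 × 2.747 g H₂O ÷ 18.015 g/mol = 0.30497 mol
mol N = 2 × 0.3883 g N₂ ÷ 28.014 g/mol = 0.027722 mol
mass O = 3.470 − (2.3307 + 0.30741 + 0.38830) = 0.44354 g → mol O = 0.44354 ÷ 15.999 = 0.027723 mol
Divide by the smallest (0.027722 mol): C 7.000, H 11.001, N 1.000, O 1.000

C7H11NO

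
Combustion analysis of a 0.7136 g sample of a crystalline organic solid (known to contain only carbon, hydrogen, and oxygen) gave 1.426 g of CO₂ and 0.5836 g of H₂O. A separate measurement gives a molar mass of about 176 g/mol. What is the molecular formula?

mol C = 1.426 g CO₂ ÷ 44.009 g/mol = 0.032402 mol
mol H = 2 × 0.5836 g H₂O ÷ 18.015 g/mol = 0.064790 mol
mass O = 0.7136 − (0.38919 + 0.065309) = 0.25911 g → mol O = 0.25911 ÷ 15.999 = 0.016195 mol
Divide by the smallest (0.016195 mol): C 2.001, H 4.001, O 1.000
Empirical formula: C2H4O
Empirical-formula mass = 44.05 g/mol; 176 ÷ 44.05 ≈ 4, so the molecular formula is C8H16O4.

C8H16O4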